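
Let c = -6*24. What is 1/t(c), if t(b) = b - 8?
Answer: -1/152 ≈ -0.0065789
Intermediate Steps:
c = -144
t(b) = -8 + b
1/t(c) = 1/(-8 - 144) = 1/(-152) = -1/152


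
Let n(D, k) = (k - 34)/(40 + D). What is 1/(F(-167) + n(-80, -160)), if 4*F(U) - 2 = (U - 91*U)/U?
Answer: -20/343 ≈ -0.058309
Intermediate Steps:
F(U) = -22 (F(U) = ½ + ((U - 91*U)/U)/4 = ½ + ((-90*U)/U)/4 = ½ + (¼)*(-90) = ½ - 45/2 = -22)
n(D, k) = (-34 + k)/(40 + D)
1/(F(-167) + n(-80, -160)) = 1/(-22 + (-34 - 160)/(40 - 80)) = 1/(-22 - 194/(-40)) = 1/(-22 - 1/40*(-194)) = 1/(-22 + 97/20) = 1/(-343/20) = -20/343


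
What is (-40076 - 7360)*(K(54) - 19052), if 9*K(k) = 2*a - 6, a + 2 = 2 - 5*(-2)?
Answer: 2711030648/3 ≈ 9.0368e+8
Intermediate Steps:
a = 10 (a = -2 + (2 - 5*(-2)) = -2 + (2 + 10) = -2 + 12 = 10)
K(k) = 14/9 (K(k) = (2*10 - 6)/9 = (20 - 6)/9 = (⅑)*14 = 14/9)
(-40076 - 7360)*(K(54) - 19052) = (-40076 - 7360)*(14/9 - 19052) = -47436*(-171454/9) = 2711030648/3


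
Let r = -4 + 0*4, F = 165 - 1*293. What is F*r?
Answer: 512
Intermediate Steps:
F = -128 (F = 165 - 293 = -128)
r = -4 (r = -4 + 0 = -4)
F*r = -128*(-4) = 512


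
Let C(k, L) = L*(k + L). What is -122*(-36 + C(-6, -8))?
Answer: -9272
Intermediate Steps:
C(k, L) = L*(L + k)
-122*(-36 + C(-6, -8)) = -122*(-36 - 8*(-8 - 6)) = -122*(-36 - 8*(-14)) = -122*(-36 + 112) = -122*76 = -9272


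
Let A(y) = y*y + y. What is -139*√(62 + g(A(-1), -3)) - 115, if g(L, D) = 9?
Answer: -115 - 139*√71 ≈ -1286.2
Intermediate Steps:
A(y) = y + y² (A(y) = y² + y = y + y²)
-139*√(62 + g(A(-1), -3)) - 115 = -139*√(62 + 9) - 115 = -139*√71 - 115 = -115 - 139*√71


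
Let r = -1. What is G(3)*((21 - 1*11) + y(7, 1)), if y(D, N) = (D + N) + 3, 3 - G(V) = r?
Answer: 84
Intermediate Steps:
G(V) = 4 (G(V) = 3 - 1*(-1) = 3 + 1 = 4)
y(D, N) = 3 + D + N
G(3)*((21 - 1*11) + y(7, 1)) = 4*((21 - 1*11) + (3 + 7 + 1)) = 4*((21 - 11) + 11) = 4*(10 + 11) = 4*21 = 84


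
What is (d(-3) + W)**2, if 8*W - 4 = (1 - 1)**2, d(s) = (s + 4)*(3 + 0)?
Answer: 49/4 ≈ 12.250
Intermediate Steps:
d(s) = 12 + 3*s (d(s) = (4 + s)*3 = 12 + 3*s)
W = 1/2 (W = 1/2 + (1 - 1)**2/8 = 1/2 + (1/8)*0**2 = 1/2 + (1/8)*0 = 1/2 + 0 = 1/2 ≈ 0.50000)
(d(-3) + W)**2 = ((12 + 3*(-3)) + 1/2)**2 = ((12 - 9) + 1/2)**2 = (3 + 1/2)**2 = (7/2)**2 = 49/4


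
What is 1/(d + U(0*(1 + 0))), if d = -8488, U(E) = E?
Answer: -1/8488 ≈ -0.00011781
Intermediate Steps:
1/(d + U(0*(1 + 0))) = 1/(-8488 + 0*(1 + 0)) = 1/(-8488 + 0*1) = 1/(-8488 + 0) = 1/(-8488) = -1/8488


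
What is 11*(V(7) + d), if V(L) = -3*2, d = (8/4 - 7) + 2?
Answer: -99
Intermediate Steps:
d = -3 (d = (8*(¼) - 7) + 2 = (2 - 7) + 2 = -5 + 2 = -3)
V(L) = -6
11*(V(7) + d) = 11*(-6 - 3) = 11*(-9) = -99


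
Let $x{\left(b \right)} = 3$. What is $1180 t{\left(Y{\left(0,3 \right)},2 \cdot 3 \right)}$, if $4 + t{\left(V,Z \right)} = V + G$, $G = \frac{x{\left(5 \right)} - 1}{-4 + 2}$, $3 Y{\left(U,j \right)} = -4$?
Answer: $- \frac{22420}{3} \approx -7473.3$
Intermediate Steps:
$Y{\left(U,j \right)} = - \frac{4}{3}$ ($Y{\left(U,j \right)} = \frac{1}{3} \left(-4\right) = - \frac{4}{3}$)
$G = -1$ ($G = \frac{3 - 1}{-4 + 2} = \frac{2}{-2} = 2 \left(- \frac{1}{2}\right) = -1$)
$t{\left(V,Z \right)} = -5 + V$ ($t{\left(V,Z \right)} = -4 + \left(V - 1\right) = -4 + \left(-1 + V\right) = -5 + V$)
$1180 t{\left(Y{\left(0,3 \right)},2 \cdot 3 \right)} = 1180 \left(-5 - \frac{4}{3}\right) = 1180 \left(- \frac{19}{3}\right) = - \frac{22420}{3}$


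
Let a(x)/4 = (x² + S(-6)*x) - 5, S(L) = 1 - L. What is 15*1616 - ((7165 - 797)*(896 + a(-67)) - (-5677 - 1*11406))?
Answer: -107968651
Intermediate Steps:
a(x) = -20 + 4*x² + 28*x (a(x) = 4*((x² + (1 - 1*(-6))*x) - 5) = 4*((x² + (1 + 6)*x) - 5) = 4*((x² + 7*x) - 5) = 4*(-5 + x² + 7*x) = -20 + 4*x² + 28*x)
15*1616 - ((7165 - 797)*(896 + a(-67)) - (-5677 - 1*11406)) = 15*1616 - ((7165 - 797)*(896 + (-20 + 4*(-67)² + 28*(-67))) - (-5677 - 1*11406)) = 24240 - (6368*(896 + (-20 + 4*4489 - 1876)) - (-5677 - 11406)) = 24240 - (6368*(896 + (-20 + 17956 - 1876)) - 1*(-17083)) = 24240 - (6368*(896 + 16060) + 17083) = 24240 - (6368*16956 + 17083) = 24240 - (107975808 + 17083) = 24240 - 1*107992891 = 24240 - 107992891 = -107968651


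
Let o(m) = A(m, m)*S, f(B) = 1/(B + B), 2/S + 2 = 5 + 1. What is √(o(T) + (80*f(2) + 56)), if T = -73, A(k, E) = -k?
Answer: 15*√2/2 ≈ 10.607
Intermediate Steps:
S = ½ (S = 2/(-2 + (5 + 1)) = 2/(-2 + 6) = 2/4 = 2*(¼) = ½ ≈ 0.50000)
f(B) = 1/(2*B)
o(m) = -m/2 (o(m) = -m*(½) = -m/2)
√(o(T) + (80*f(2) + 56)) = √(-½*(-73) + (80*((½)/2) + 56)) = √(73/2 + (80*((½)*(½)) + 56)) = √(73/2 + (80*(¼) + 56)) = √(73/2 + (20 + 56)) = √(73/2 + 76) = √(225/2) = 15*√2/2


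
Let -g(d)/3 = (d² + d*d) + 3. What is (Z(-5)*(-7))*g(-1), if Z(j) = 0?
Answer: 0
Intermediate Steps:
g(d) = -9 - 6*d² (g(d) = -3*((d² + d*d) + 3) = -3*((d² + d²) + 3) = -3*(2*d² + 3) = -3*(3 + 2*d²) = -9 - 6*d²)
(Z(-5)*(-7))*g(-1) = (0*(-7))*(-9 - 6*(-1)²) = 0*(-9 - 6*1) = 0*(-9 - 6) = 0*(-15) = 0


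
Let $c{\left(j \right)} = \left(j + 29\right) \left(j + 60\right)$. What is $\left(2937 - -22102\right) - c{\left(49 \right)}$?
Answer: $16537$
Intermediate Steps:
$c{\left(j \right)} = \left(29 + j\right) \left(60 + j\right)$
$\left(2937 - -22102\right) - c{\left(49 \right)} = \left(2937 - -22102\right) - \left(1740 + 49^{2} + 89 \cdot 49\right) = \left(2937 + 22102\right) - \left(1740 + 2401 + 4361\right) = 25039 - 8502 = 16537$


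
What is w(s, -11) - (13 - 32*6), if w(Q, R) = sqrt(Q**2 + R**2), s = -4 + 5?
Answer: 179 + sqrt(122) ≈ 190.05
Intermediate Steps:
s = 1
w(s, -11) - (13 - 32*6) = sqrt(1**2 + (-11)**2) - (13 - 32*6) = sqrt(1 + 121) - (13 - 192) = sqrt(122) - 1*(-179) = sqrt(122) + 179 = 179 + sqrt(122)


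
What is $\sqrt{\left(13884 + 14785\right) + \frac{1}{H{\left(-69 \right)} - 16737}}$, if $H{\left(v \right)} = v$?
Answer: $\frac{\sqrt{8097319245678}}{16806} \approx 169.32$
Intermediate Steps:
$\sqrt{\left(13884 + 14785\right) + \frac{1}{H{\left(-69 \right)} - 16737}} = \sqrt{\left(13884 + 14785\right) + \frac{1}{-69 - 16737}} = \sqrt{28669 + \frac{1}{-16806}} = \sqrt{28669 - \frac{1}{16806}} = \sqrt{\frac{481811213}{16806}} = \frac{\sqrt{8097319245678}}{16806}$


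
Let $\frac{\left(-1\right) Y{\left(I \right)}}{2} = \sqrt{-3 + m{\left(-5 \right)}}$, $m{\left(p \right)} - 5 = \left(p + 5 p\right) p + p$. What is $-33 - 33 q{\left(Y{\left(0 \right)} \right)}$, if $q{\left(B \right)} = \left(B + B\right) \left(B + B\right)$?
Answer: $-77649$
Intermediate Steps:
$m{\left(p \right)} = 5 + p + 6 p^{2}$ ($m{\left(p \right)} = 5 + \left(\left(p + 5 p\right) p + p\right) = 5 + \left(6 p p + p\right) = 5 + \left(6 p^{2} + p\right) = 5 + \left(p + 6 p^{2}\right) = 5 + p + 6 p^{2}$)
$Y{\left(I \right)} = - 14 \sqrt{3}$ ($Y{\left(I \right)} = - 2 \sqrt{-3 + \left(5 - 5 + 6 \left(-5\right)^{2}\right)} = - 2 \sqrt{-3 + \left(5 - 5 + 6 \cdot 25\right)} = - 2 \sqrt{-3 + \left(5 - 5 + 150\right)} = - 2 \sqrt{-3 + 150} = - 2 \sqrt{147} = - 2 \cdot 7 \sqrt{3} = - 14 \sqrt{3}$)
$q{\left(B \right)} = 4 B^{2}$ ($q{\left(B \right)} = 2 B 2 B = 4 B^{2}$)
$-33 - 33 q{\left(Y{\left(0 \right)} \right)} = -33 - 33 \cdot 4 \left(- 14 \sqrt{3}\right)^{2} = -33 - 33 \cdot 4 \cdot 588 = -33 - 77616 = -77649$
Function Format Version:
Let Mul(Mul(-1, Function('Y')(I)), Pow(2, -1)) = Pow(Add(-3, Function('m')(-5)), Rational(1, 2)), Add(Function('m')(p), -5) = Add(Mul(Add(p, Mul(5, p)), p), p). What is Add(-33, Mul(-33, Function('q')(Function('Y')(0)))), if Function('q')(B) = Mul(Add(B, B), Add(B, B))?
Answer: -77649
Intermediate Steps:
Function('m')(p) = Add(5, p, Mul(6, Pow(p, 2))) (Function('m')(p) = Add(5, Add(Mul(Add(p, Mul(5, p)), p), p)) = Add(5, Add(Mul(Mul(6, p), p), p)) = Add(5, Add(Mul(6, Pow(p, 2)), p)) = Add(5, Add(p, Mul(6, Pow(p, 2)))) = Add(5, p, Mul(6, Pow(p, 2))))
Function('Y')(I) = Mul(-14, Pow(3, Rational(1, 2))) (Function('Y')(I) = Mul(-2, Pow(Add(-3, Add(5, -5, Mul(6, Pow(-5, 2)))), Rational(1, 2))) = Mul(-2, Pow(Add(-3, Add(5, -5, Mul(6, 25))), Rational(1, 2))) = Mul(-2, Pow(Add(-3, Add(5, -5, 150)), Rational(1, 2))) = Mul(-2, Pow(Add(-3, 150), Rational(1, 2))) = Mul(-2, Pow(147, Rational(1, 2))) = Mul(-2, Mul(7, Pow(3, Rational(1, 2)))) = Mul(-14, Pow(3, Rational(1, 2))))
Function('q')(B) = Mul(4, Pow(B, 2)) (Function('q')(B) = Mul(Mul(2, B), Mul(2, B)) = Mul(4, Pow(B, 2)))
Add(-33, Mul(-33, Function('q')(Function('Y')(0)))) = Add(-33, Mul(-33, Mul(4, Pow(Mul(-14, Pow(3, Rational(1, 2))), 2)))) = Add(-33, Mul(-33, Mul(4, 588))) = Add(-33, Mul(-33, 2352)) = Add(-33, -77616) = -77649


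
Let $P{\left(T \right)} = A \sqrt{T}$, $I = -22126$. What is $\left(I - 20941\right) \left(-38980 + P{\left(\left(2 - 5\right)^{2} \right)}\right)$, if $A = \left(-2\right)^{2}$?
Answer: $1678234856$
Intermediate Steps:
$A = 4$
$P{\left(T \right)} = 4 \sqrt{T}$
$\left(I - 20941\right) \left(-38980 + P{\left(\left(2 - 5\right)^{2} \right)}\right) = \left(-22126 - 20941\right) \left(-38980 + 4 \sqrt{\left(2 - 5\right)^{2}}\right) = - 43067 \left(-38980 + 4 \sqrt{\left(-3\right)^{2}}\right) = - 43067 \left(-38980 + 4 \sqrt{9}\right) = - 43067 \left(-38980 + 4 \cdot 3\right) = - 43067 \left(-38980 + 12\right) = \left(-43067\right) \left(-38968\right) = 1678234856$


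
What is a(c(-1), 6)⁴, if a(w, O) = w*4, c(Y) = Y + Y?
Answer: 4096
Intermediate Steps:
c(Y) = 2*Y
a(w, O) = 4*w
a(c(-1), 6)⁴ = (4*(2*(-1)))⁴ = (4*(-2))⁴ = (-8)⁴ = 4096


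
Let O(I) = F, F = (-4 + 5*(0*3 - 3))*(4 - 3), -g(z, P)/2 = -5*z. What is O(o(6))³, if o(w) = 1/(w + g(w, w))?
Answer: -6859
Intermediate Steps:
g(z, P) = 10*z (g(z, P) = -(-10)*z = 10*z)
o(w) = 1/(11*w) (o(w) = 1/(w + 10*w) = 1/(11*w))
F = -19 (F = (-4 + 5*(0 - 3))*1 = (-4 + 5*(-3))*1 = (-4 - 15)*1 = -19*1 = -19)
O(I) = -19
O(o(6))³ = (-19)³ = -6859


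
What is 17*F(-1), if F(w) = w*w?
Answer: 17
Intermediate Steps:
F(w) = w²
17*F(-1) = 17*(-1)² = 17*1 = 17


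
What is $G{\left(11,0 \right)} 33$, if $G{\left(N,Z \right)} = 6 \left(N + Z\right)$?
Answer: $2178$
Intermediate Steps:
$G{\left(N,Z \right)} = 6 N + 6 Z$
$G{\left(11,0 \right)} 33 = \left(6 \cdot 11 + 6 \cdot 0\right) 33 = \left(66 + 0\right) 33 = 66 \cdot 33 = 2178$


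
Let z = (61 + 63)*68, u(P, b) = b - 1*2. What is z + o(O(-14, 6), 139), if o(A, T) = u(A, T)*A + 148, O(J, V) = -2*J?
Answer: 12416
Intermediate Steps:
u(P, b) = -2 + b (u(P, b) = b - 2 = -2 + b)
z = 8432 (z = 124*68 = 8432)
o(A, T) = 148 + A*(-2 + T) (o(A, T) = (-2 + T)*A + 148 = A*(-2 + T) + 148 = 148 + A*(-2 + T))
z + o(O(-14, 6), 139) = 8432 + (148 + (-2*(-14))*(-2 + 139)) = 8432 + (148 + 28*137) = 8432 + (148 + 3836) = 8432 + 3984 = 12416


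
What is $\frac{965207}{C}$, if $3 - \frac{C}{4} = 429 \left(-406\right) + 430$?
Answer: $\frac{965207}{694988} \approx 1.3888$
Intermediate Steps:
$C = 694988$ ($C = 12 - 4 \left(429 \left(-406\right) + 430\right) = 12 - 4 \left(-174174 + 430\right) = 12 - -694976 = 12 + 694976 = 694988$)
$\frac{965207}{C} = \frac{965207}{694988}$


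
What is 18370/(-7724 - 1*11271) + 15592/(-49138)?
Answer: -119883510/93337631 ≈ -1.2844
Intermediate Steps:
18370/(-7724 - 1*11271) + 15592/(-49138) = 18370/(-7724 - 11271) + 15592*(-1/49138) = 18370/(-18995) - 7796/24569 = 18370*(-1/18995) - 7796/24569 = -3674/3799 - 7796/24569 = -119883510/93337631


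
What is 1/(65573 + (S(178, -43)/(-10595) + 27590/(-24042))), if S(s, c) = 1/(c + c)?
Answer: 10953174570/718219946500481 ≈ 1.5250e-5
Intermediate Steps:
S(s, c) = 1/(2*c)
1/(65573 + (S(178, -43)/(-10595) + 27590/(-24042))) = 1/(65573 + (((1/2)/(-43))/(-10595) + 27590/(-24042))) = 1/(65573 + (((1/2)*(-1/43))*(-1/10595) + 27590*(-1/24042))) = 1/(65573 + (-1/86*(-1/10595) - 13795/12021)) = 1/(65573 + (1/911170 - 13795/12021)) = 1/(65573 - 12569578129/10953174570) = 1/(718219946500481/10953174570) = 10953174570/718219946500481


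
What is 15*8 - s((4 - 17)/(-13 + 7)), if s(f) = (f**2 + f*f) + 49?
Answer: 1109/18 ≈ 61.611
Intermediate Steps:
s(f) = 49 + 2*f**2 (s(f) = (f**2 + f**2) + 49 = 2*f**2 + 49 = 49 + 2*f**2)
15*8 - s((4 - 17)/(-13 + 7)) = 15*8 - (49 + 2*((4 - 17)/(-13 + 7))**2) = 120 - (49 + 2*(-13/(-6))**2) = 120 - (49 + 2*(-13*(-1/6))**2) = 120 - (49 + 2*(13/6)**2) = 120 - (49 + 2*(169/36)) = 120 - (49 + 169/18) = 120 - 1*1051/18 = 120 - 1051/18 = 1109/18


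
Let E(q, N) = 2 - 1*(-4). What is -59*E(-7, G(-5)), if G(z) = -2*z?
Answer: -354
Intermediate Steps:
E(q, N) = 6 (E(q, N) = 2 + 4 = 6)
-59*E(-7, G(-5)) = -59*6 = -354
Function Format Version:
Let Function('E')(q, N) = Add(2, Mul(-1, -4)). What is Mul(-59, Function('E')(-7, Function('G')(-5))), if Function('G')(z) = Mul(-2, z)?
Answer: -354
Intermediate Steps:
Function('E')(q, N) = 6 (Function('E')(q, N) = Add(2, 4) = 6)
Mul(-59, Function('E')(-7, Function('G')(-5))) = Mul(-59, 6) = -354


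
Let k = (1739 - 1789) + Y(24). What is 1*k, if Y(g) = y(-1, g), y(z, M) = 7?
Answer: -43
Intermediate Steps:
Y(g) = 7
k = -43 (k = (1739 - 1789) + 7 = -50 + 7 = -43)
1*k = 1*(-43) = -43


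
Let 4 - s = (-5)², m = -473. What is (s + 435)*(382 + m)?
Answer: -37674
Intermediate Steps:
s = -21 (s = 4 - 1*(-5)² = 4 - 1*25 = 4 - 25 = -21)
(s + 435)*(382 + m) = (-21 + 435)*(382 - 473) = 414*(-91) = -37674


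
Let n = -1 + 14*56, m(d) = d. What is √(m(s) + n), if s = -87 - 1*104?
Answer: 4*√37 ≈ 24.331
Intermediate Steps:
s = -191 (s = -87 - 104 = -191)
n = 783 (n = -1 + 784 = 783)
√(m(s) + n) = √(-191 + 783) = √592 = 4*√37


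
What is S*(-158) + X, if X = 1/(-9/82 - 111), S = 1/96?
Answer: -241235/145776 ≈ -1.6548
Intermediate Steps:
S = 1/96 ≈ 0.010417
X = -82/9111 (X = 1/(-9*1/82 - 111) = 1/(-9/82 - 111) = 1/(-9111/82) = -82/9111 ≈ -0.0090001)
S*(-158) + X = (1/96)*(-158) - 82/9111 = -79/48 - 82/9111 = -241235/145776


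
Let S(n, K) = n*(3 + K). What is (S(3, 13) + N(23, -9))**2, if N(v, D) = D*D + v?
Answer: 23104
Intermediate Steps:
N(v, D) = v + D**2 (N(v, D) = D**2 + v = v + D**2)
(S(3, 13) + N(23, -9))**2 = (3*(3 + 13) + (23 + (-9)**2))**2 = (3*16 + (23 + 81))**2 = (48 + 104)**2 = 152**2 = 23104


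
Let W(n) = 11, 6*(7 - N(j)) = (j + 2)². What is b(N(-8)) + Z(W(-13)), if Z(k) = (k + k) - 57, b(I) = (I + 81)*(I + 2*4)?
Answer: 703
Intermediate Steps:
N(j) = 7 - (2 + j)²/6 (N(j) = 7 - (j + 2)²/6 = 7 - (2 + j)²/6)
b(I) = (8 + I)*(81 + I) (b(I) = (81 + I)*(I + 8) = (81 + I)*(8 + I) = (8 + I)*(81 + I))
Z(k) = -57 + 2*k (Z(k) = 2*k - 57 = -57 + 2*k)
b(N(-8)) + Z(W(-13)) = (648 + (7 - (2 - 8)²/6)² + 89*(7 - (2 - 8)²/6)) + (-57 + 2*11) = (648 + (7 - ⅙*(-6)²)² + 89*(7 - ⅙*(-6)²)) + (-57 + 22) = (648 + (7 - ⅙*36)² + 89*(7 - ⅙*36)) - 35 = (648 + (7 - 6)² + 89*(7 - 6)) - 35 = (648 + 1² + 89*1) - 35 = (648 + 1 + 89) - 35 = 738 - 35 = 703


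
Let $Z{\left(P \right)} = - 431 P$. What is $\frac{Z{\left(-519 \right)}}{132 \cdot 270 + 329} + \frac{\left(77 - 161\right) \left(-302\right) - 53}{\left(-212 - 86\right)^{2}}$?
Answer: $\frac{20775033191}{3194191076} \approx 6.504$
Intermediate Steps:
$\frac{Z{\left(-519 \right)}}{132 \cdot 270 + 329} + \frac{\left(77 - 161\right) \left(-302\right) - 53}{\left(-212 - 86\right)^{2}} = \frac{\left(-431\right) \left(-519\right)}{132 \cdot 270 + 329} + \frac{\left(77 - 161\right) \left(-302\right) - 53}{\left(-212 - 86\right)^{2}} = \frac{223689}{35640 + 329} + \frac{\left(-84\right) \left(-302\right) - 53}{\left(-298\right)^{2}} = \frac{223689}{35969} + \frac{25368 - 53}{88804} = 223689 \cdot \frac{1}{35969} + 25315 \cdot \frac{1}{88804} = \frac{223689}{35969} + \frac{25315}{88804} = \frac{20775033191}{3194191076}$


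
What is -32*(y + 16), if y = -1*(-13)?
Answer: -928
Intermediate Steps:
y = 13
-32*(y + 16) = -32*(13 + 16) = -32*29 = -928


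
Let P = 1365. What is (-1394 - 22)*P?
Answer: -1932840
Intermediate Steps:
(-1394 - 22)*P = (-1394 - 22)*1365 = -1416*1365 = -1932840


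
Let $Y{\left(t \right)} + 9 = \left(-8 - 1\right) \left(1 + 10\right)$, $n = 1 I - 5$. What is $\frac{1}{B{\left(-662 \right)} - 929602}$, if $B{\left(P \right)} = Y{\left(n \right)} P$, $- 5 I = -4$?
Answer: $- \frac{1}{858106} \approx -1.1654 \cdot 10^{-6}$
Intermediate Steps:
$I = \frac{4}{5}$ ($I = \left(- \frac{1}{5}\right) \left(-4\right) = \frac{4}{5} \approx 0.8$)
$n = - \frac{21}{5}$ ($n = 1 \cdot \frac{4}{5} - 5 = \frac{4}{5} - 5 = - \frac{21}{5} \approx -4.2$)
$Y{\left(t \right)} = -108$ ($Y{\left(t \right)} = -9 + \left(-8 - 1\right) \left(1 + 10\right) = -9 - 99 = -108$)
$B{\left(P \right)} = - 108 P$
$\frac{1}{B{\left(-662 \right)} - 929602} = \frac{1}{\left(-108\right) \left(-662\right) - 929602} = \frac{1}{71496 - 929602} = \frac{1}{-858106} = - \frac{1}{858106}$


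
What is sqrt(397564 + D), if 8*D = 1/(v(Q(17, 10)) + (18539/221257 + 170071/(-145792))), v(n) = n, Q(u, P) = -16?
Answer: 2*sqrt(30180307418010572651524708683)/551046570063 ≈ 630.53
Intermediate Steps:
D = -4032187568/551046570063 (D = 1/(8*(-16 + (18539/221257 + 170071/(-145792)))) = 1/(8*(-16 + (18539*(1/221257) + 170071*(-1/145792)))) = 1/(8*(-16 + (18539/221257 - 170071/145792))) = 1/(8*(-16 - 34926561359/32257500544)) = 1/(8*(-551046570063/32257500544)) = (1/8)*(-32257500544/551046570063) = -4032187568/551046570063 ≈ -0.0073173)
sqrt(397564 + D) = sqrt(397564 - 4032187568/551046570063) = sqrt(219076274548338964/551046570063) = 2*sqrt(30180307418010572651524708683)/551046570063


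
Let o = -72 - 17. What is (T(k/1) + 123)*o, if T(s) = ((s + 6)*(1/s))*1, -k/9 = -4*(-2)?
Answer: -132343/12 ≈ -11029.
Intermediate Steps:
k = -72 (k = -(-36)*(-2) = -9*8 = -72)
T(s) = (6 + s)/s (T(s) = ((6 + s)/s)*1 = (6 + s)/s)
o = -89
(T(k/1) + 123)*o = ((6 - 72/1)/((-72/1)) + 123)*(-89) = ((6 - 72*1)/((-72*1)) + 123)*(-89) = ((6 - 72)/(-72) + 123)*(-89) = (-1/72*(-66) + 123)*(-89) = (11/12 + 123)*(-89) = (1487/12)*(-89) = -132343/12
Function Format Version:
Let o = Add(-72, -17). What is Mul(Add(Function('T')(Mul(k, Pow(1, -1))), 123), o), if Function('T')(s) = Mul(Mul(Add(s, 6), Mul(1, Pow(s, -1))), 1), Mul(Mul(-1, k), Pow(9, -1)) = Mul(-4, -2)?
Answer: Rational(-132343, 12) ≈ -11029.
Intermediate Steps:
k = -72 (k = Mul(-9, Mul(-4, -2)) = Mul(-9, 8) = -72)
Function('T')(s) = Mul(Pow(s, -1), Add(6, s)) (Function('T')(s) = Mul(Mul(Add(6, s), Pow(s, -1)), 1) = Mul(Mul(Pow(s, -1), Add(6, s)), 1) = Mul(Pow(s, -1), Add(6, s)))
o = -89
Mul(Add(Function('T')(Mul(k, Pow(1, -1))), 123), o) = Mul(Add(Mul(Pow(Mul(-72, Pow(1, -1)), -1), Add(6, Mul(-72, Pow(1, -1)))), 123), -89) = Mul(Add(Mul(Pow(Mul(-72, 1), -1), Add(6, Mul(-72, 1))), 123), -89) = Mul(Add(Mul(Pow(-72, -1), Add(6, -72)), 123), -89) = Mul(Add(Mul(Rational(-1, 72), -66), 123), -89) = Mul(Add(Rational(11, 12), 123), -89) = Mul(Rational(1487, 12), -89) = Rational(-132343, 12)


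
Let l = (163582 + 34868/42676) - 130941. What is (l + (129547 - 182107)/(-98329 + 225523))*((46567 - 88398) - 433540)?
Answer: -206438968751201082/13304243 ≈ -1.5517e+10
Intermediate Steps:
l = 348255546/10669 (l = (163582 + 34868*(1/42676)) - 130941 = (163582 + 8717/10669) - 130941 = 1745265075/10669 - 130941 = 348255546/10669 ≈ 32642.)
(l + (129547 - 182107)/(-98329 + 225523))*((46567 - 88398) - 433540) = (348255546/10669 + (129547 - 182107)/(-98329 + 225523))*((46567 - 88398) - 433540) = (348255546/10669 - 52560/127194)*(-41831 - 433540) = (348255546/10669 - 52560*1/127194)*(-475371) = (348255546/10669 - 8760/21199)*(-475371) = (7382575859214/226172131)*(-475371) = -206438968751201082/13304243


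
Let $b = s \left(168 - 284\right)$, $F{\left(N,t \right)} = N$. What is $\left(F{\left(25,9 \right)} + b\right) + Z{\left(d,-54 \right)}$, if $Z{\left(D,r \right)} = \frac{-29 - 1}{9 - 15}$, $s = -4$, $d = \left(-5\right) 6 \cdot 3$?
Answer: $494$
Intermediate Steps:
$d = -90$ ($d = \left(-30\right) 3 = -90$)
$Z{\left(D,r \right)} = 5$ ($Z{\left(D,r \right)} = - \frac{30}{-6} = \left(-30\right) \left(- \frac{1}{6}\right) = 5$)
$b = 464$ ($b = - 4 \left(168 - 284\right) = \left(-4\right) \left(-116\right) = 464$)
$\left(F{\left(25,9 \right)} + b\right) + Z{\left(d,-54 \right)} = \left(25 + 464\right) + 5 = 489 + 5 = 494$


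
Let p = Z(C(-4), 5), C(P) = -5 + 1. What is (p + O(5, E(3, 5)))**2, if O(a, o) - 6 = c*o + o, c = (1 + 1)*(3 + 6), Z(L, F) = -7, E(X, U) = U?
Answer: 8836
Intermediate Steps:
C(P) = -4
c = 18 (c = 2*9 = 18)
p = -7
O(a, o) = 6 + 19*o (O(a, o) = 6 + (18*o + o) = 6 + 19*o)
(p + O(5, E(3, 5)))**2 = (-7 + (6 + 19*5))**2 = (-7 + (6 + 95))**2 = (-7 + 101)**2 = 94**2 = 8836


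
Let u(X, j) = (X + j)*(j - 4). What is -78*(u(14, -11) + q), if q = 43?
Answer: 156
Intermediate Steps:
u(X, j) = (-4 + j)*(X + j) (u(X, j) = (X + j)*(-4 + j) = (-4 + j)*(X + j))
-78*(u(14, -11) + q) = -78*(((-11)² - 4*14 - 4*(-11) + 14*(-11)) + 43) = -78*((121 - 56 + 44 - 154) + 43) = -78*(-45 + 43) = -78*(-2) = 156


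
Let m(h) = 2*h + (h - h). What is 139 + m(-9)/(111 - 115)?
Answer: 287/2 ≈ 143.50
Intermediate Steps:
m(h) = 2*h (m(h) = 2*h + 0 = 2*h)
139 + m(-9)/(111 - 115) = 139 + (2*(-9))/(111 - 115) = 139 - 18/(-4) = 139 - 1/4*(-18) = 139 + 9/2 = 287/2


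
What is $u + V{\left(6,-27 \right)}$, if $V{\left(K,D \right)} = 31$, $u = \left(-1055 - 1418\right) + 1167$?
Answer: $-1275$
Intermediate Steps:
$u = -1306$ ($u = -2473 + 1167 = -1306$)
$u + V{\left(6,-27 \right)} = -1306 + 31 = -1275$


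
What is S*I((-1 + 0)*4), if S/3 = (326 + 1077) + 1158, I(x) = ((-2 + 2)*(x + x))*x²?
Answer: 0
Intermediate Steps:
I(x) = 0 (I(x) = (0*(2*x))*x² = 0*x² = 0)
S = 7683 (S = 3*((326 + 1077) + 1158) = 3*(1403 + 1158) = 3*2561 = 7683)
S*I((-1 + 0)*4) = 7683*0 = 0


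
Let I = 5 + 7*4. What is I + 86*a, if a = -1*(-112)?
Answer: 9665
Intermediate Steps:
I = 33 (I = 5 + 28 = 33)
a = 112
I + 86*a = 33 + 86*112 = 33 + 9632 = 9665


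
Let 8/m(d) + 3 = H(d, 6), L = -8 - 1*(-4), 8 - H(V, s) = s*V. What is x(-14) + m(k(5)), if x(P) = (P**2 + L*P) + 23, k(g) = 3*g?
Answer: 23367/85 ≈ 274.91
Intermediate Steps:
H(V, s) = 8 - V*s (H(V, s) = 8 - s*V = 8 - V*s)
L = -4 (L = -8 + 4 = -4)
m(d) = 8/(5 - 6*d) (m(d) = 8/(-3 + (8 - 1*d*6)) = 8/(-3 + (8 - 6*d)) = 8/(5 - 6*d))
x(P) = 23 + P**2 - 4*P (x(P) = (P**2 - 4*P) + 23 = 23 + P**2 - 4*P)
x(-14) + m(k(5)) = (23 + (-14)**2 - 4*(-14)) - 8/(-5 + 6*(3*5)) = (23 + 196 + 56) - 8/(-5 + 6*15) = 275 - 8/(-5 + 90) = 275 - 8/85 = 23367/85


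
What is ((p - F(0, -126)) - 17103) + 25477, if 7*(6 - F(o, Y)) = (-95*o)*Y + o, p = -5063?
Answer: 3305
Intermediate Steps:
F(o, Y) = 6 - o/7 + 95*Y*o/7 (F(o, Y) = 6 - ((-95*o)*Y + o)/7 = 6 - (-95*Y*o + o)/7 = 6 - (o - 95*Y*o)/7 = 6 + (-o/7 + 95*Y*o/7) = 6 - o/7 + 95*Y*o/7)
((p - F(0, -126)) - 17103) + 25477 = ((-5063 - (6 - ⅐*0 + (95/7)*(-126)*0)) - 17103) + 25477 = ((-5063 - (6 + 0 + 0)) - 17103) + 25477 = ((-5063 - 1*6) - 17103) + 25477 = ((-5063 - 6) - 17103) + 25477 = (-5069 - 17103) + 25477 = -22172 + 25477 = 3305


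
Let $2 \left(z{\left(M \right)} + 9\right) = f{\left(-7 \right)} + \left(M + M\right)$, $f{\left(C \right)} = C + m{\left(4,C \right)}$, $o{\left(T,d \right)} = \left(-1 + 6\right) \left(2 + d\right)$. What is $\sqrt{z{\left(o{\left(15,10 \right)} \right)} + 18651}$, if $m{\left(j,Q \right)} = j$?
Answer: $\frac{\sqrt{74802}}{2} \approx 136.75$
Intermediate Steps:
$o{\left(T,d \right)} = 10 + 5 d$ ($o{\left(T,d \right)} = 5 \left(2 + d\right) = 10 + 5 d$)
$f{\left(C \right)} = 4 + C$ ($f{\left(C \right)} = C + 4 = 4 + C$)
$z{\left(M \right)} = - \frac{21}{2} + M$ ($z{\left(M \right)} = -9 + \frac{\left(4 - 7\right) + \left(M + M\right)}{2} = -9 + \frac{-3 + 2 M}{2} = -9 + \left(- \frac{3}{2} + M\right) = - \frac{21}{2} + M$)
$\sqrt{z{\left(o{\left(15,10 \right)} \right)} + 18651} = \sqrt{\left(- \frac{21}{2} + \left(10 + 5 \cdot 10\right)\right) + 18651} = \sqrt{\left(- \frac{21}{2} + \left(10 + 50\right)\right) + 18651} = \sqrt{\left(- \frac{21}{2} + 60\right) + 18651} = \sqrt{\frac{99}{2} + 18651} = \sqrt{\frac{37401}{2}} = \frac{\sqrt{74802}}{2}$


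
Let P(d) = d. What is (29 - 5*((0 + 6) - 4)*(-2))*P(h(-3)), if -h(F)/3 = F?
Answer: 441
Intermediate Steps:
h(F) = -3*F
(29 - 5*((0 + 6) - 4)*(-2))*P(h(-3)) = (29 - 5*((0 + 6) - 4)*(-2))*(-3*(-3)) = (29 - 5*(6 - 4)*(-2))*9 = (29 - 5*2*(-2))*9 = (29 - 10*(-2))*9 = (29 + 20)*9 = 49*9 = 441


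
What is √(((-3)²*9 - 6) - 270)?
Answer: I*√195 ≈ 13.964*I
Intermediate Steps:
√(((-3)²*9 - 6) - 270) = √((9*9 - 6) - 270) = √((81 - 6) - 270) = √(75 - 270) = √(-195) = I*√195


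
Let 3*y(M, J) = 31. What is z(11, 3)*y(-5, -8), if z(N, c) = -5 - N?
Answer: -496/3 ≈ -165.33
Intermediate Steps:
y(M, J) = 31/3 (y(M, J) = (⅓)*31 = 31/3)
z(11, 3)*y(-5, -8) = (-5 - 1*11)*(31/3) = (-5 - 11)*(31/3) = -16*31/3 = -496/3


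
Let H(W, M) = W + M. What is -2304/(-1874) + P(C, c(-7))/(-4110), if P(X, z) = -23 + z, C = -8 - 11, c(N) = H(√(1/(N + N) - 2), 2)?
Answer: 1584799/1283690 - I*√406/57540 ≈ 1.2346 - 0.00035018*I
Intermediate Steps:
H(W, M) = M + W
c(N) = 2 + √(-2 + 1/(2*N)) (c(N) = 2 + √(1/(N + N) - 2) = 2 + √(1/(2*N) - 2) = 2 + √(-2 + 1/(2*N)))
C = -19
-2304/(-1874) + P(C, c(-7))/(-4110) = -2304/(-1874) + (-23 + (2 + √(-8 + 2/(-7))/2))/(-4110) = -2304*(-1/1874) + (-23 + (2 + √(-8 + 2*(-⅐))/2))*(-1/4110) = 1152/937 + (-23 + (2 + √(-8 - 2/7)/2))*(-1/4110) = 1152/937 + (-23 + (2 + √(-58/7)/2))*(-1/4110) = 1152/937 + (-23 + (2 + (I*√406/7)/2))*(-1/4110) = 1152/937 + (-23 + (2 + I*√406/14))*(-1/4110) = 1152/937 + (-21 + I*√406/14)*(-1/4110) = 1152/937 + (7/1370 - I*√406/57540) = 1584799/1283690 - I*√406/57540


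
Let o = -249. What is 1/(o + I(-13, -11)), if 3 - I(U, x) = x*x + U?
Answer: -1/354 ≈ -0.0028249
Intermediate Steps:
I(U, x) = 3 - U - x² (I(U, x) = 3 - (x*x + U) = 3 - (x² + U) = 3 - (U + x²) = 3 + (-U - x²) = 3 - U - x²)
1/(o + I(-13, -11)) = 1/(-249 + (3 - 1*(-13) - 1*(-11)²)) = 1/(-249 + (3 + 13 - 1*121)) = 1/(-249 + (3 + 13 - 121)) = 1/(-249 - 105) = 1/(-354) = -1/354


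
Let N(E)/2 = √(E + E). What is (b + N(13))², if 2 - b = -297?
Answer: 89505 + 1196*√26 ≈ 95603.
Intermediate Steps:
b = 299 (b = 2 - 1*(-297) = 2 + 297 = 299)
N(E) = 2*√2*√E (N(E) = 2*√(E + E) = 2*√(2*E) = 2*(√2*√E) = 2*√2*√E)
(b + N(13))² = (299 + 2*√2*√13)² = (299 + 2*√26)²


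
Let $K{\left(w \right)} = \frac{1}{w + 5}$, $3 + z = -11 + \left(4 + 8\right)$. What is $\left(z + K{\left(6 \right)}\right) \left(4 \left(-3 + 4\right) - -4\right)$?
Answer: $- \frac{168}{11} \approx -15.273$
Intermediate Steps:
$z = -2$ ($z = -3 + \left(-11 + \left(4 + 8\right)\right) = -3 + \left(-11 + 12\right) = -3 + 1 = -2$)
$K{\left(w \right)} = \frac{1}{5 + w}$
$\left(z + K{\left(6 \right)}\right) \left(4 \left(-3 + 4\right) - -4\right) = \left(-2 + \frac{1}{5 + 6}\right) \left(4 \left(-3 + 4\right) - -4\right) = \left(-2 + \frac{1}{11}\right) \left(4 \cdot 1 + 4\right) = \left(-2 + \frac{1}{11}\right) \left(4 + 4\right) = \left(- \frac{21}{11}\right) 8 = - \frac{168}{11}$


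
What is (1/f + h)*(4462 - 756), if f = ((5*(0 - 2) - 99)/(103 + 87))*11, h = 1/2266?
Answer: -663527/1133 ≈ -585.64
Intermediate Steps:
h = 1/2266 ≈ 0.00044131
f = -1199/190 (f = ((5*(-2) - 99)/190)*11 = ((-10 - 99)*(1/190))*11 = -109*1/190*11 = -109/190*11 = -1199/190 ≈ -6.3105)
(1/f + h)*(4462 - 756) = (1/(-1199/190) + 1/2266)*(4462 - 756) = (-190/1199 + 1/2266)*3706 = -39031/246994*3706 = -663527/1133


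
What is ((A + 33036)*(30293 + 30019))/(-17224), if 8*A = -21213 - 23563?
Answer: -206862621/2153 ≈ -96081.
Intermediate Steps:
A = -5597 (A = (-21213 - 23563)/8 = (⅛)*(-44776) = -5597)
((A + 33036)*(30293 + 30019))/(-17224) = ((-5597 + 33036)*(30293 + 30019))/(-17224) = (27439*60312)*(-1/17224) = 1654900968*(-1/17224) = -206862621/2153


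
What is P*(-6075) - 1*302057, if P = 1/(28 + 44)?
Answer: -2417131/8 ≈ -3.0214e+5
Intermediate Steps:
P = 1/72 ≈ 0.013889
P*(-6075) - 1*302057 = (1/72)*(-6075) - 1*302057 = -675/8 - 302057 = -2417131/8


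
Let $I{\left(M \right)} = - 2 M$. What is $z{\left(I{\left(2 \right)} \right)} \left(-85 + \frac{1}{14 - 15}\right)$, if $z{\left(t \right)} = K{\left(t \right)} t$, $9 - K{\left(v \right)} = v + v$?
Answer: $5848$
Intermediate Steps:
$K{\left(v \right)} = 9 - 2 v$ ($K{\left(v \right)} = 9 - \left(v + v\right) = 9 - 2 v$)
$z{\left(t \right)} = t \left(9 - 2 t\right)$ ($z{\left(t \right)} = \left(9 - 2 t\right) t = t \left(9 - 2 t\right)$)
$z{\left(I{\left(2 \right)} \right)} \left(-85 + \frac{1}{14 - 15}\right) = \left(-2\right) 2 \left(9 - 2 \left(\left(-2\right) 2\right)\right) \left(-85 + \frac{1}{14 - 15}\right) = - 4 \left(9 - -8\right) \left(-85 + \frac{1}{-1}\right) = - 4 \left(9 + 8\right) \left(-85 - 1\right) = \left(-4\right) 17 \left(-86\right) = \left(-68\right) \left(-86\right) = 5848$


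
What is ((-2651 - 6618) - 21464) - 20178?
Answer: -50911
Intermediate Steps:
((-2651 - 6618) - 21464) - 20178 = (-9269 - 21464) - 20178 = -30733 - 20178 = -50911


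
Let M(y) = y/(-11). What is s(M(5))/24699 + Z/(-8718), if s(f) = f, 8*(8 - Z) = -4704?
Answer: -26995039/394764117 ≈ -0.068383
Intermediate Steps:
Z = 596 (Z = 8 - ⅛*(-4704) = 8 + 588 = 596)
M(y) = -y/11 (M(y) = y*(-1/11) = -y/11)
s(M(5))/24699 + Z/(-8718) = -1/11*5/24699 + 596/(-8718) = -5/11*1/24699 + 596*(-1/8718) = -5/271689 - 298/4359 = -26995039/394764117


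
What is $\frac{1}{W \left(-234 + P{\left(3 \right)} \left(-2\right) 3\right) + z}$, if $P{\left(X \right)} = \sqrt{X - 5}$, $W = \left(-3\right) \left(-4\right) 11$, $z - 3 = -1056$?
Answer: $\frac{i}{9 \left(- 3549 i + 88 \sqrt{2}\right)} \approx -3.1269 \cdot 10^{-5} + 1.0965 \cdot 10^{-6} i$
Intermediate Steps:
$z = -1053$ ($z = 3 - 1056 = -1053$)
$W = 132$ ($W = 12 \cdot 11 = 132$)
$P{\left(X \right)} = \sqrt{-5 + X}$
$\frac{1}{W \left(-234 + P{\left(3 \right)} \left(-2\right) 3\right) + z} = \frac{1}{132 \left(-234 + \sqrt{-5 + 3} \left(-2\right) 3\right) - 1053} = \frac{1}{132 \left(-234 + \sqrt{-2} \left(-2\right) 3\right) - 1053} = \frac{1}{132 \left(-234 + i \sqrt{2} \left(-2\right) 3\right) - 1053} = \frac{1}{132 \left(-234 + - 2 i \sqrt{2} \cdot 3\right) - 1053} = \frac{1}{132 \left(-234 - 6 i \sqrt{2}\right) - 1053} = \frac{1}{\left(-30888 - 792 i \sqrt{2}\right) - 1053} = \frac{1}{-31941 - 792 i \sqrt{2}}$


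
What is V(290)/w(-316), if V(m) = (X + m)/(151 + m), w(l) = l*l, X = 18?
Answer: 11/1572732 ≈ 6.9942e-6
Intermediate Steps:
w(l) = l**2
V(m) = (18 + m)/(151 + m)
V(290)/w(-316) = ((18 + 290)/(151 + 290))/((-316)**2) = (308/441)/99856 = ((1/441)*308)*(1/99856) = (44/63)*(1/99856) = 11/1572732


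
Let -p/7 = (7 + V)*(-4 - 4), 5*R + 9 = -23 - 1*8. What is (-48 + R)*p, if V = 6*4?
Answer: -97216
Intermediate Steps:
V = 24
R = -8 (R = -9/5 + (-23 - 1*8)/5 = -9/5 + (-23 - 8)/5 = -9/5 + (⅕)*(-31) = -9/5 - 31/5 = -8)
p = 1736 (p = -7*(7 + 24)*(-4 - 4) = -217*(-8) = -7*(-248) = 1736)
(-48 + R)*p = (-48 - 8)*1736 = -56*1736 = -97216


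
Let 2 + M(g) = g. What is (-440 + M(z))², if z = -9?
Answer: 203401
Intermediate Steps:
M(g) = -2 + g
(-440 + M(z))² = (-440 + (-2 - 9))² = (-440 - 11)² = (-451)² = 203401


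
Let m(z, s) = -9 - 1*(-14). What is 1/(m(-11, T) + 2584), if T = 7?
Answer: 1/2589 ≈ 0.00038625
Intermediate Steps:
m(z, s) = 5 (m(z, s) = -9 + 14 = 5)
1/(m(-11, T) + 2584) = 1/(5 + 2584) = 1/2589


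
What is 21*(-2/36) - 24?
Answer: -151/6 ≈ -25.167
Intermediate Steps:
21*(-2/36) - 24 = 21*(-2*1/36) - 24 = 21*(-1/18) - 24 = -7/6 - 24 = -151/6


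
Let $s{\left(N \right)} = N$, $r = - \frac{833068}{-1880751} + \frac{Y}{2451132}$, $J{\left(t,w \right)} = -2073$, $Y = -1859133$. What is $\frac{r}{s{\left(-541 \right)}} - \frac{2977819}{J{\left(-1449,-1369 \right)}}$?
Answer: $\frac{275061606457767208357}{191483256259456188} \approx 1436.5$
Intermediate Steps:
$r = - \frac{161622957323}{512218773348}$ ($r = - \frac{833068}{-1880751} - \frac{1859133}{2451132} = \left(-833068\right) \left(- \frac{1}{1880751}\right) - \frac{619711}{817044} = \frac{833068}{1880751} - \frac{619711}{817044} = - \frac{161622957323}{512218773348} \approx -0.31554$)
$\frac{r}{s{\left(-541 \right)}} - \frac{2977819}{J{\left(-1449,-1369 \right)}} = - \frac{161622957323}{512218773348 \left(-541\right)} - \frac{2977819}{-2073} = \left(- \frac{161622957323}{512218773348}\right) \left(- \frac{1}{541}\right) - - \frac{2977819}{2073} = \frac{161622957323}{277110356381268} + \frac{2977819}{2073} = \frac{275061606457767208357}{191483256259456188}$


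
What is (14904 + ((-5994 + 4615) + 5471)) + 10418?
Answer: 29414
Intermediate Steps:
(14904 + ((-5994 + 4615) + 5471)) + 10418 = (14904 + (-1379 + 5471)) + 10418 = (14904 + 4092) + 10418 = 18996 + 10418 = 29414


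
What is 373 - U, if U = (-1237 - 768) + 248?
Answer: 2130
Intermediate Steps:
U = -1757 (U = -2005 + 248 = -1757)
373 - U = 373 - 1*(-1757) = 373 + 1757 = 2130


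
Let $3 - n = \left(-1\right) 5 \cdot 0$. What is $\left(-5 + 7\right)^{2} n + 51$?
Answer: $63$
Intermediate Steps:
$n = 3$ ($n = 3 - \left(-1\right) 5 \cdot 0 = 3 - \left(-5\right) 0 = 3 - 0 = 3 + 0 = 3$)
$\left(-5 + 7\right)^{2} n + 51 = \left(-5 + 7\right)^{2} \cdot 3 + 51 = 2^{2} \cdot 3 + 51 = 4 \cdot 3 + 51 = 12 + 51 = 63$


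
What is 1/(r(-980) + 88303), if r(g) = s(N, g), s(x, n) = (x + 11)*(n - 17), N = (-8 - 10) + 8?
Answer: 1/87306 ≈ 1.1454e-5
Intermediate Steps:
N = -10 (N = -18 + 8 = -10)
s(x, n) = (-17 + n)*(11 + x) (s(x, n) = (11 + x)*(-17 + n) = (-17 + n)*(11 + x))
r(g) = -17 + g (r(g) = -187 - 17*(-10) + 11*g + g*(-10) = -187 + 170 + 11*g - 10*g = -17 + g)
1/(r(-980) + 88303) = 1/((-17 - 980) + 88303) = 1/(-997 + 88303) = 1/87306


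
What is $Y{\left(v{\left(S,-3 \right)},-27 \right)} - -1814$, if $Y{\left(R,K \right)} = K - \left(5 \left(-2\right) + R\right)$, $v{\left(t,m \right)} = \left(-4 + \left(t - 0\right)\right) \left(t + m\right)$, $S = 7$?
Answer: $1785$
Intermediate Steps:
$v{\left(t,m \right)} = \left(-4 + t\right) \left(m + t\right)$ ($v{\left(t,m \right)} = \left(-4 + \left(t + 0\right)\right) \left(m + t\right) = \left(-4 + t\right) \left(m + t\right)$)
$Y{\left(R,K \right)} = 10 + K - R$ ($Y{\left(R,K \right)} = K - \left(-10 + R\right) = 10 + K - R$)
$Y{\left(v{\left(S,-3 \right)},-27 \right)} - -1814 = \left(10 - 27 - \left(7^{2} - -12 - 28 - 21\right)\right) - -1814 = \left(10 - 27 - \left(49 + 12 - 28 - 21\right)\right) + 1814 = \left(10 - 27 - 12\right) + 1814 = -29 + 1814 = 1785$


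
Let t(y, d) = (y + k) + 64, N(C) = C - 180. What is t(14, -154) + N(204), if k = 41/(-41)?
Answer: 101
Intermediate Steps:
k = -1 (k = 41*(-1/41) = -1)
N(C) = -180 + C
t(y, d) = 63 + y (t(y, d) = (y - 1) + 64 = (-1 + y) + 64 = 63 + y)
t(14, -154) + N(204) = (63 + 14) + (-180 + 204) = 77 + 24 = 101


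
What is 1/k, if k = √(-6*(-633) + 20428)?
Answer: √24226/24226 ≈ 0.0064248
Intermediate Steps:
k = √24226 (k = √(3798 + 20428) = √24226 ≈ 155.65)
1/k = 1/(√24226) = √24226/24226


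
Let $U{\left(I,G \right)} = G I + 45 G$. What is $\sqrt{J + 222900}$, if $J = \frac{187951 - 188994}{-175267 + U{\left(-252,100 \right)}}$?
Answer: $\frac{\sqrt{8560043412731681}}{195967} \approx 472.12$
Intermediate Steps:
$U{\left(I,G \right)} = 45 G + G I$
$J = \frac{1043}{195967}$ ($J = \frac{187951 - 188994}{-175267 + 100 \left(45 - 252\right)} = - \frac{1043}{-175267 + 100 \left(-207\right)} = - \frac{1043}{-175267 - 20700} = - \frac{1043}{-195967} = \left(-1043\right) \left(- \frac{1}{195967}\right) = \frac{1043}{195967} \approx 0.0053223$)
$\sqrt{J + 222900} = \sqrt{\frac{1043}{195967} + 222900} = \sqrt{\frac{43681045343}{195967}} = \frac{\sqrt{8560043412731681}}{195967}$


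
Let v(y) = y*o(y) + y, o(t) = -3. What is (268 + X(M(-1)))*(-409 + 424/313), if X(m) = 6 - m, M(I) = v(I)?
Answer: -34705296/313 ≈ -1.1088e+5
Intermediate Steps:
v(y) = -2*y (v(y) = y*(-3) + y = -3*y + y = -2*y)
M(I) = -2*I
(268 + X(M(-1)))*(-409 + 424/313) = (268 + (6 - (-2)*(-1)))*(-409 + 424/313) = (268 + (6 - 1*2))*(-409 + 424*(1/313)) = (268 + (6 - 2))*(-409 + 424/313) = (268 + 4)*(-127593/313) = 272*(-127593/313) = -34705296/313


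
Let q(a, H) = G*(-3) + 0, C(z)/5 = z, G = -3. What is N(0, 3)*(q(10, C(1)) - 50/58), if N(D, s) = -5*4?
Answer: -4720/29 ≈ -162.76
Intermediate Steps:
C(z) = 5*z
N(D, s) = -20
q(a, H) = 9 (q(a, H) = -3*(-3) + 0 = 9 + 0 = 9)
N(0, 3)*(q(10, C(1)) - 50/58) = -20*(9 - 50/58) = -20*(9 - 50*1/58) = -20*(9 - 25/29) = -20*236/29 = -4720/29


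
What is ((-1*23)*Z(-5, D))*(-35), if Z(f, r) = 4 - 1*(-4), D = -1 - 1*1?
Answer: 6440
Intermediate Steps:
D = -2 (D = -1 - 1 = -2)
Z(f, r) = 8 (Z(f, r) = 4 + 4 = 8)
((-1*23)*Z(-5, D))*(-35) = (-1*23*8)*(-35) = -23*8*(-35) = -184*(-35) = 6440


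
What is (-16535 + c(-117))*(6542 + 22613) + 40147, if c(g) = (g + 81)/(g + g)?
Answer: -6266432804/13 ≈ -4.8203e+8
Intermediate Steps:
c(g) = (81 + g)/(2*g) (c(g) = (81 + g)/((2*g)) = (81 + g)*(1/(2*g)) = (81 + g)/(2*g))
(-16535 + c(-117))*(6542 + 22613) + 40147 = (-16535 + (½)*(81 - 117)/(-117))*(6542 + 22613) + 40147 = (-16535 + (½)*(-1/117)*(-36))*29155 + 40147 = (-16535 + 2/13)*29155 + 40147 = -214953/13*29155 + 40147 = -6266954715/13 + 40147 = -6266432804/13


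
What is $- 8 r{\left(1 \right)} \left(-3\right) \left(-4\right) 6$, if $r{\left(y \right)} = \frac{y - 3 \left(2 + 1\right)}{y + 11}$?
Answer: $384$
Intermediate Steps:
$r{\left(y \right)} = \frac{-9 + y}{11 + y}$ ($r{\left(y \right)} = \frac{y - 9}{11 + y} = \frac{-9 + y}{11 + y}$)
$- 8 r{\left(1 \right)} \left(-3\right) \left(-4\right) 6 = - 8 \frac{-9 + 1}{11 + 1} \left(-3\right) \left(-4\right) 6 = - 8 \cdot \frac{1}{12} \left(-8\right) 12 \cdot 6 = - 8 \cdot \frac{1}{12} \left(-8\right) 72 = \left(-8\right) \left(- \frac{2}{3}\right) 72 = \frac{16}{3} \cdot 72 = 384$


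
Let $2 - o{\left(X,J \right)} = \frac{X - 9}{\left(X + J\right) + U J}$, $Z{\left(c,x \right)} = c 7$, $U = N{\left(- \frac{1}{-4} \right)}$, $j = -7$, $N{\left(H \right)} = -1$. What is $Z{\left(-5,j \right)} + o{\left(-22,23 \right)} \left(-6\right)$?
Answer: $- \frac{424}{11} \approx -38.545$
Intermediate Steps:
$U = -1$
$Z{\left(c,x \right)} = 7 c$
$o{\left(X,J \right)} = 2 - \frac{-9 + X}{X}$ ($o{\left(X,J \right)} = 2 - \frac{X - 9}{\left(X + J\right) - J} = 2 - \frac{-9 + X}{\left(J + X\right) - J} = 2 - \frac{-9 + X}{X}$)
$Z{\left(-5,j \right)} + o{\left(-22,23 \right)} \left(-6\right) = 7 \left(-5\right) + \frac{9 - 22}{-22} \left(-6\right) = -35 + \left(- \frac{1}{22}\right) \left(-13\right) \left(-6\right) = -35 + \frac{13}{22} \left(-6\right) = -35 - \frac{39}{11} = - \frac{424}{11}$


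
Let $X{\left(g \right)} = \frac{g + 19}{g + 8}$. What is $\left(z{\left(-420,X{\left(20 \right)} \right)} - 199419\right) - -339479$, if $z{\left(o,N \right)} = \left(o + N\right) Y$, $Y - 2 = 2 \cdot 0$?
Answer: $\frac{1949119}{14} \approx 1.3922 \cdot 10^{5}$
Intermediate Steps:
$Y = 2$ ($Y = 2 + 2 \cdot 0 = 2 + 0 = 2$)
$X{\left(g \right)} = \frac{19 + g}{8 + g}$
$z{\left(o,N \right)} = 2 N + 2 o$ ($z{\left(o,N \right)} = \left(o + N\right) 2 = \left(N + o\right) 2 = 2 N + 2 o$)
$\left(z{\left(-420,X{\left(20 \right)} \right)} - 199419\right) - -339479 = \left(\left(2 \frac{19 + 20}{8 + 20} + 2 \left(-420\right)\right) - 199419\right) - -339479 = \left(\left(2 \cdot \frac{1}{28} \cdot 39 - 840\right) - 199419\right) + 339479 = \left(\left(2 \cdot \frac{39}{28} - 840\right) - 199419\right) + 339479 = \left(\left(\frac{39}{14} - 840\right) - 199419\right) + 339479 = \left(- \frac{11721}{14} - 199419\right) + 339479 = - \frac{2803587}{14} + 339479 = \frac{1949119}{14}$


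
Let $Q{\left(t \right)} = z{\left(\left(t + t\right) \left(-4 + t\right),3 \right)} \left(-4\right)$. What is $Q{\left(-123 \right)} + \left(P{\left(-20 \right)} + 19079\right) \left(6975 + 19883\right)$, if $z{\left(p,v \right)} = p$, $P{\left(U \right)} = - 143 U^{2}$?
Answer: $-1023978786$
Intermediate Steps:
$Q{\left(t \right)} = - 8 t \left(-4 + t\right)$ ($Q{\left(t \right)} = \left(t + t\right) \left(-4 + t\right) \left(-4\right) = 2 t \left(-4 + t\right) \left(-4\right) = - 8 t \left(-4 + t\right)$)
$Q{\left(-123 \right)} + \left(P{\left(-20 \right)} + 19079\right) \left(6975 + 19883\right) = 8 \left(-123\right) \left(4 - -123\right) + \left(- 143 \left(-20\right)^{2} + 19079\right) \left(6975 + 19883\right) = 8 \left(-123\right) \left(4 + 123\right) + \left(\left(-143\right) 400 + 19079\right) 26858 = 8 \left(-123\right) 127 + \left(-57200 + 19079\right) 26858 = -124968 - 1023853818 = -1023978786$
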